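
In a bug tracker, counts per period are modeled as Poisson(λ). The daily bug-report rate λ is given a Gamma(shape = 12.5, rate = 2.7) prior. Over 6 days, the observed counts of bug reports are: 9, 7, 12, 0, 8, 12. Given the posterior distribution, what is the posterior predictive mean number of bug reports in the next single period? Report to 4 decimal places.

With a Gamma(shape α, rate β) prior, the Poisson likelihood is conjugate: the posterior is Gamma(α + ΣXᵢ, β + n).
Sum of counts S = 48 over n = 6 days.
Posterior: Gamma(α+S, β+n) = Gamma(12.5+48, 2.7+6) = Gamma(60.5, 8.7).
The predictive distribution for one future period is NegBinom with mean α/β = 6.9540.

6.9540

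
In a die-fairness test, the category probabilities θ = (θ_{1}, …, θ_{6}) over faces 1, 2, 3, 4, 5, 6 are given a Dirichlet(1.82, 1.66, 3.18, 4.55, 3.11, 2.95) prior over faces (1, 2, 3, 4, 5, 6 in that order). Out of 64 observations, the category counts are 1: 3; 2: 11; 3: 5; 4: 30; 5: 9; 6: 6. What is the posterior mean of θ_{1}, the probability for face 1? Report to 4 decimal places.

0.0593

The Dirichlet prior is conjugate to the Multinomial likelihood: each posterior αⱼ = prior αⱼ + observed count nⱼ.
Posterior concentration: (4.82, 12.66, 8.18, 34.55, 12.11, 8.95), total = 81.27.
E[θ_{1}|data] = α_{1}/Σα = 4.82/81.27 = 0.0593.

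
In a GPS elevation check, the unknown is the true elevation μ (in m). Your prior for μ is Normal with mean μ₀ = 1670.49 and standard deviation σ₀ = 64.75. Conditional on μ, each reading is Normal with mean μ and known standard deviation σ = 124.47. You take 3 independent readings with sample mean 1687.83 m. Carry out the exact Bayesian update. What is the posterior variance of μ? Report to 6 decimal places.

For Normal data with known variance σ², a Normal(μ₀, σ₀²) prior on μ is conjugate. Posterior precision = 1/σ₀² + n/σ²; posterior mean is the precision-weighted average of μ₀ and x̄.
σ₀² = 64.75² = 4192.5625, σ² = 124.47² = 15492.7809; σ² + n·σ₀² = 15492.7809 + 3·4192.5625 = 28070.4684.
Posterior precision = 1/σ₀² + n/σ² = 1/4192.5625 + 3/15492.7809 = (σ² + n·σ₀²)/(σ₀²σ²) = 28070.4684/(4192.5625·15492.7809); posterior variance σₙ² = σ₀²σ²/(σ² + n·σ₀²) = 4192.5625·15492.7809/28070.4684 = 2313.978210.

2313.978210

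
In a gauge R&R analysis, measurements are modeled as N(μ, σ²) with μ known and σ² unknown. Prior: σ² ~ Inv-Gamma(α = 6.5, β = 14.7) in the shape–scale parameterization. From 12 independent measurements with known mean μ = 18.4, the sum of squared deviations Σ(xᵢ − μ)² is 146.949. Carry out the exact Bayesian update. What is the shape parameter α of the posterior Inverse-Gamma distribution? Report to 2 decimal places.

With known mean μ and an Inverse-Gamma(α, β) prior on σ², the Normal likelihood is conjugate: posterior is Inv-Gamma(α + n/2, β + Σ(xᵢ−μ)²/2).
Posterior: Inv-Gamma(6.5 + 12/2, 14.7 + 146.949/2) = Inv-Gamma(12.50, 88.1745).
Posterior α = 12.50.

12.50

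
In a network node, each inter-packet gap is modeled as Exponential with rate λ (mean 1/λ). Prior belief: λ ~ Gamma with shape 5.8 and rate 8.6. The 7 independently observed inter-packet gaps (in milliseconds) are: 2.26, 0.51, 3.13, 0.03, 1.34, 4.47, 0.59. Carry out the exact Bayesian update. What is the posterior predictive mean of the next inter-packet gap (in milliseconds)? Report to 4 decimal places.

With a Gamma(shape α, rate β) prior on the exponential rate λ, the posterior after n observations with total T = Σxᵢ is Gamma(α+n, β+T).
Sum of observations T = 12.33 milliseconds; n = 7.
Posterior: Gamma(5.8+7, 8.6+12.33) = Gamma(12.8, 20.93).
The predictive distribution for the next observation is Lomax; its mean is β/(α−1) = 20.93/11.8 = 1.7737.

1.7737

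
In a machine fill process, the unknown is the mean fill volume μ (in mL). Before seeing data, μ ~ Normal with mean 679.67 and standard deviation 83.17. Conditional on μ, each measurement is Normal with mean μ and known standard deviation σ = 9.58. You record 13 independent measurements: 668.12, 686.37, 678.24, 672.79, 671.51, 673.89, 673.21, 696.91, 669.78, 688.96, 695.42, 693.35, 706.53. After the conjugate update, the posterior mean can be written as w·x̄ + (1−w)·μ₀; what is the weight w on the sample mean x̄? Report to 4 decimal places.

0.9990

For Normal data with known variance σ², a Normal(μ₀, σ₀²) prior on μ is conjugate. Posterior precision = 1/σ₀² + n/σ²; posterior mean is the precision-weighted average of μ₀ and x̄.
σ₀² = 83.17² = 6917.2489, σ² = 9.58² = 91.7764. Prior precision 1/σ₀² = 1/6917.2489; data precision n/σ² = 13/91.7764.
w = (n/σ²)/(1/σ₀² + n/σ²) = n·σ₀²/(σ² + n·σ₀²) = 13·6917.2489/(91.7764 + 13·6917.2489) = 89924.2357/90016.0121 = 0.9990.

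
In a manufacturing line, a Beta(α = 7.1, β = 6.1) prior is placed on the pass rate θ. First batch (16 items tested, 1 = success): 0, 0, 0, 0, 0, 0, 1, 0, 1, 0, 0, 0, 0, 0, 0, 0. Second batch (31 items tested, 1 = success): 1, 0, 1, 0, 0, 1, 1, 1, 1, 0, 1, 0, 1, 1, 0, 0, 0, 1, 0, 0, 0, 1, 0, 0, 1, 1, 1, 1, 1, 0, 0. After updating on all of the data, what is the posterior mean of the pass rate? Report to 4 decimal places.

0.4169

The Beta prior is conjugate to a Binomial/Bernoulli likelihood; the update adds successes to α and failures to β.
After batch 1: Beta(7.1+2, 6.1+14) = Beta(9.1, 20.1).
After batch 2: Beta(9.1+16, 20.1+15) = Beta(25.1, 35.1).
Posterior mean = α/(α+β) = 25.1/60.2 = 0.4169.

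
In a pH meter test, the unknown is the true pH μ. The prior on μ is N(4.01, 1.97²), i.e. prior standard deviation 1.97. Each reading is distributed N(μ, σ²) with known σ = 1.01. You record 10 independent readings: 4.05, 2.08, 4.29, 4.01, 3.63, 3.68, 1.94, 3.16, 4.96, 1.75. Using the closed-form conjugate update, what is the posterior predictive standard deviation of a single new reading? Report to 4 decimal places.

1.0581

For Normal data with known variance σ², a Normal(μ₀, σ₀²) prior on μ is conjugate. Posterior precision = 1/σ₀² + n/σ²; posterior mean is the precision-weighted average of μ₀ and x̄.
σ₀² = 1.97² = 3.8809, σ² = 1.01² = 1.0201; σ² + n·σ₀² = 1.0201 + 10·3.8809 = 39.8291.
Posterior precision = 1/σ₀² + n/σ² = 1/3.8809 + 10/1.0201 = (σ² + n·σ₀²)/(σ₀²σ²) = 39.8291/(3.8809·1.0201); posterior variance σₙ² = σ₀²σ²/(σ² + n·σ₀²) = 3.8809·1.0201/39.8291 = 0.099397.
Predictive variance for one new observation = σₙ² + σ² = 3.8809·1.0201/39.8291 + 1.0201 = σ²·(σ₀² + 39.8291)/39.8291 = 1.0201·43.71/39.8291 = 1.119497; SD = √(1.0201·43.71/39.8291) = 1.0581.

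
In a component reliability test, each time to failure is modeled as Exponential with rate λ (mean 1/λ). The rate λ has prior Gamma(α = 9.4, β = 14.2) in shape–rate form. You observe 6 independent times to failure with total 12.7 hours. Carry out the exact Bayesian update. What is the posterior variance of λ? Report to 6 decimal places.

With a Gamma(shape α, rate β) prior on the exponential rate λ, the posterior after n observations with total T = Σxᵢ is Gamma(α+n, β+T).
Posterior: Gamma(9.4+6, 14.2+12.7) = Gamma(15.4, 26.9).
Var = α/β² = 0.021282.

0.021282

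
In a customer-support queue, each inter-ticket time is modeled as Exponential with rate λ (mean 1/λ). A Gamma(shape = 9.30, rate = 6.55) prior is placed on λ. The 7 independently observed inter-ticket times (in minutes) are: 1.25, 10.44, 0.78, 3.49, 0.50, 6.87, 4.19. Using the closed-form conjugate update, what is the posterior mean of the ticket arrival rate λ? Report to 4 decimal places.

0.4784

With a Gamma(shape α, rate β) prior on the exponential rate λ, the posterior after n observations with total T = Σxᵢ is Gamma(α+n, β+T).
Sum of observations T = 27.52 minutes; n = 7.
Posterior: Gamma(9.30+7, 6.55+27.52) = Gamma(16.30, 34.07).
Posterior mean of λ = α/β = 16.30/34.07 = 0.4784.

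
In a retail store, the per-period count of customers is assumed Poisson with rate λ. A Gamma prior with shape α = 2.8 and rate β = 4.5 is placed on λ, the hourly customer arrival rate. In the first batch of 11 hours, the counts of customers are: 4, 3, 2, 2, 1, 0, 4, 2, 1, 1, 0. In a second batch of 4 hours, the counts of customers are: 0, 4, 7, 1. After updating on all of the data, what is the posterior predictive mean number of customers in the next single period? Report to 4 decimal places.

With a Gamma(shape α, rate β) prior, the Poisson likelihood is conjugate: the posterior is Gamma(α + ΣXᵢ, β + n).
Batch 1: sum of counts S = 20 over n = 11 hours.
After batch 1: Gamma(α+S, β+n) = Gamma(2.8+20, 4.5+11) = Gamma(22.8, 15.5).
Batch 2: sum of counts S = 12 over n = 4 hours.
After batch 2: Gamma(α+S, β+n) = Gamma(22.8+12, 15.5+4) = Gamma(34.8, 19.5).
The predictive distribution for one future period is NegBinom with mean α/β = 1.7846.

1.7846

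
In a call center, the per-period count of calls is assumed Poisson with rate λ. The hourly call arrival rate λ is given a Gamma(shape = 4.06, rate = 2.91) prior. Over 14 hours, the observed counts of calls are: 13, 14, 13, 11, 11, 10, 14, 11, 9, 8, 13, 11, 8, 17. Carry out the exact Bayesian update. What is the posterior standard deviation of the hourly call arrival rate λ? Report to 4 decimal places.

With a Gamma(shape α, rate β) prior, the Poisson likelihood is conjugate: the posterior is Gamma(α + ΣXᵢ, β + n).
Sum of counts S = 163 over n = 14 hours.
Posterior: Gamma(α+S, β+n) = Gamma(4.06+163, 2.91+14) = Gamma(167.06, 16.91).
SD = √α/β = √167.06/16.91 = 0.7644.

0.7644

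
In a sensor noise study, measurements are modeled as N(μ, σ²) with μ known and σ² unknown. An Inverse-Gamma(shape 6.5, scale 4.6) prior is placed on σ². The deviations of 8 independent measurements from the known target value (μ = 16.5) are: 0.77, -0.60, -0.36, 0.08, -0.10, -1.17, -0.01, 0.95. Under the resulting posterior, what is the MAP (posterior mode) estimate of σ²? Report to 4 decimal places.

With known mean μ and an Inverse-Gamma(α, β) prior on σ², the Normal likelihood is conjugate: posterior is Inv-Gamma(α + n/2, β + Σ(xᵢ−μ)²/2).
Σ(xᵢ−μ)² = (0.77)² + (-0.60)² + (-0.36)² + (0.08)² + (-0.10)² + (-1.17)² + (-0.01)² + (0.95)² = 3.3704.
Posterior: Inv-Gamma(6.5 + 8/2, 4.6 + 3.3704/2) = Inv-Gamma(10.50, 6.28520).
Mode = β/(α+1) = 6.28520/11.50 = 0.5465.

0.5465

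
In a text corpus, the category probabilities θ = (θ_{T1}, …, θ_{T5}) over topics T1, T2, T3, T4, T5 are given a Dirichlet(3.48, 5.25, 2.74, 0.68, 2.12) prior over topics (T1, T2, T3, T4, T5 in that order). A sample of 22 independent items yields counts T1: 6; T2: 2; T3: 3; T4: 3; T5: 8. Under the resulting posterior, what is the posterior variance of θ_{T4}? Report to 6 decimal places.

The Dirichlet prior is conjugate to the Multinomial likelihood: each posterior αⱼ = prior αⱼ + observed count nⱼ.
Posterior concentration: (9.48, 7.25, 5.74, 3.68, 10.12), total = 36.27.
Var[θ_j] = α_j(Σα−α_j)/((Σα)²(Σα+1)) = 3.68·32.59/(36.27²·37.27) = 0.002446.

0.002446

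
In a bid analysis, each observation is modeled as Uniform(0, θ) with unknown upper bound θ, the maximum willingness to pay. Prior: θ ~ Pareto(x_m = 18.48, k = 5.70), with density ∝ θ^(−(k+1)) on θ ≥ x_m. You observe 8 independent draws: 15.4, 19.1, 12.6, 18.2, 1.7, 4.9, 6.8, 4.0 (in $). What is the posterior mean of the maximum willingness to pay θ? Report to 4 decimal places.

20.6039

A Pareto(scale x_m, shape k) prior on the upper bound θ of Uniform(0, θ) is conjugate: posterior is Pareto(max(x_m, max xᵢ), k + n).
Sample maximum = 19.1; prior scale x_m = 18.48 → posterior scale = max = 19.10.
Posterior shape = 5.70 + 8 = 13.70.
E[θ|data] = k·x_m/(k−1) = 13.70·19.10/12.70 = 20.6039.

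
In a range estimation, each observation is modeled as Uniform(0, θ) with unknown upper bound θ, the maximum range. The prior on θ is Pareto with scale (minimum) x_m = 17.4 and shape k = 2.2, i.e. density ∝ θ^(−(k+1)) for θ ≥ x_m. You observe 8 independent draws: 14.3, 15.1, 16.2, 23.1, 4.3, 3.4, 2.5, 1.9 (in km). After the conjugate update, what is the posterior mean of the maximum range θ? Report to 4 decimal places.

25.6109

A Pareto(scale x_m, shape k) prior on the upper bound θ of Uniform(0, θ) is conjugate: posterior is Pareto(max(x_m, max xᵢ), k + n).
Sample maximum = 23.1; prior scale x_m = 17.4 → posterior scale = max = 23.1.
Posterior shape = 2.2 + 8 = 10.2.
E[θ|data] = k·x_m/(k−1) = 10.2·23.1/9.2 = 25.6109.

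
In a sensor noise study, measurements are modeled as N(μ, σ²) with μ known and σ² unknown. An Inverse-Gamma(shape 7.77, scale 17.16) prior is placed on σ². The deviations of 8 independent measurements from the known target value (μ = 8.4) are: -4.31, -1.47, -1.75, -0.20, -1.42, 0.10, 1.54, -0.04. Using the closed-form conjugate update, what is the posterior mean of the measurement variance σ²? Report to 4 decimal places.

With known mean μ and an Inverse-Gamma(α, β) prior on σ², the Normal likelihood is conjugate: posterior is Inv-Gamma(α + n/2, β + Σ(xᵢ−μ)²/2).
Σ(xᵢ−μ)² = (-4.31)² + (-1.47)² + (-1.75)² + (-0.20)² + (-1.42)² + (0.10)² + (1.54)² + (-0.04)² = 28.2391.
Posterior: Inv-Gamma(7.77 + 8/2, 17.16 + 28.2391/2) = Inv-Gamma(11.77, 31.27955).
E[σ²|data] = β/(α−1) = 31.27955/10.77 = 2.9043.

2.9043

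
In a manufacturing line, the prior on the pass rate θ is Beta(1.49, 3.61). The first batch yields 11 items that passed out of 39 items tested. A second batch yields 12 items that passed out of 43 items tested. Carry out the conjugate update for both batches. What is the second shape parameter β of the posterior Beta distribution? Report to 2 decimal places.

62.61

The Beta prior is conjugate to a Binomial/Bernoulli likelihood; the update adds successes to α and failures to β.
After batch 1: Beta(1.49+11, 3.61+28) = Beta(12.49, 31.61).
After batch 2: Beta(12.49+12, 31.61+31) = Beta(24.49, 62.61).
Posterior β = 62.61.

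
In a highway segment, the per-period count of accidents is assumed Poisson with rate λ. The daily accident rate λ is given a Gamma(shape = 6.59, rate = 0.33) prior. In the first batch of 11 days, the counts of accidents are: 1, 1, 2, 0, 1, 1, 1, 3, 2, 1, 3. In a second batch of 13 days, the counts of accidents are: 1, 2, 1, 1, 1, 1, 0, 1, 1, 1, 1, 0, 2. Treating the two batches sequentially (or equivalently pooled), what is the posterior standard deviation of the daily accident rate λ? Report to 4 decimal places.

0.2452

With a Gamma(shape α, rate β) prior, the Poisson likelihood is conjugate: the posterior is Gamma(α + ΣXᵢ, β + n).
Batch 1: sum of counts S = 16 over n = 11 days.
After batch 1: Gamma(α+S, β+n) = Gamma(6.59+16, 0.33+11) = Gamma(22.59, 11.33).
Batch 2: sum of counts S = 13 over n = 13 days.
After batch 2: Gamma(α+S, β+n) = Gamma(22.59+13, 11.33+13) = Gamma(35.59, 24.33).
SD = √α/β = √35.59/24.33 = 0.2452.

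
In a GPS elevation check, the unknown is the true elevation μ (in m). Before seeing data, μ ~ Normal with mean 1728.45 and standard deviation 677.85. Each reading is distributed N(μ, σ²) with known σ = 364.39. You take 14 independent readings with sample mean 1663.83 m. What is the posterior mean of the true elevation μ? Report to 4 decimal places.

For Normal data with known variance σ², a Normal(μ₀, σ₀²) prior on μ is conjugate. Posterior precision = 1/σ₀² + n/σ²; posterior mean is the precision-weighted average of μ₀ and x̄.
n·x̄ = 14·1663.83 = 23293.62.
σ₀² = 677.85² = 459480.6225, σ² = 364.39² = 132780.0721; σ² + n·σ₀² = 132780.0721 + 14·459480.6225 = 6565508.7871.
Posterior mean = (μ₀/σ₀² + n·x̄/σ²)/(1/σ₀² + n/σ²) = (σ²·μ₀ + σ₀²·n·x̄)/(σ² + n·σ₀²) = (132780.0721·1728.45 + 459480.6225·23293.62)/6565508.7871 = 10932470733.499695/6565508.7871 = 1665.1369.

1665.1369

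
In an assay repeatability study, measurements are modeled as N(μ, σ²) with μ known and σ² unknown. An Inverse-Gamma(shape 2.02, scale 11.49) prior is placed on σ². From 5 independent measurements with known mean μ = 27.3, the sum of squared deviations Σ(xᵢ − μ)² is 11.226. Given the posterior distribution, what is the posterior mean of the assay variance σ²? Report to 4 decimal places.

4.8588

With known mean μ and an Inverse-Gamma(α, β) prior on σ², the Normal likelihood is conjugate: posterior is Inv-Gamma(α + n/2, β + Σ(xᵢ−μ)²/2).
Posterior: Inv-Gamma(2.02 + 5/2, 11.49 + 11.226/2) = Inv-Gamma(4.52, 17.1030).
E[σ²|data] = β/(α−1) = 17.1030/3.52 = 4.8588.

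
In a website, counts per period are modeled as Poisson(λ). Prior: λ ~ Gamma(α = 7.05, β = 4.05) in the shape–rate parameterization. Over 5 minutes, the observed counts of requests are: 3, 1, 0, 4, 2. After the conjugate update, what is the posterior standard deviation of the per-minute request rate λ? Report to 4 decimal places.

With a Gamma(shape α, rate β) prior, the Poisson likelihood is conjugate: the posterior is Gamma(α + ΣXᵢ, β + n).
Sum of counts S = 10 over n = 5 minutes.
Posterior: Gamma(α+S, β+n) = Gamma(7.05+10, 4.05+5) = Gamma(17.05, 9.05).
SD = √α/β = √17.05/9.05 = 0.4563.

0.4563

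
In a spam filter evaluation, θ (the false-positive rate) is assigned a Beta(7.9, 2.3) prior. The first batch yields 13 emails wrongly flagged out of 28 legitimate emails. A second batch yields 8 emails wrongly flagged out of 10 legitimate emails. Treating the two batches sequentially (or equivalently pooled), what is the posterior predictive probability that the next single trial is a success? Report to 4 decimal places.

0.5996

The Beta prior is conjugate to a Binomial/Bernoulli likelihood; the update adds successes to α and failures to β.
After batch 1: Beta(7.9+13, 2.3+15) = Beta(20.9, 17.3).
After batch 2: Beta(20.9+8, 17.3+2) = Beta(28.9, 19.3).
For a single future Bernoulli trial, P(success | data) = α/(α+β) = 0.5996.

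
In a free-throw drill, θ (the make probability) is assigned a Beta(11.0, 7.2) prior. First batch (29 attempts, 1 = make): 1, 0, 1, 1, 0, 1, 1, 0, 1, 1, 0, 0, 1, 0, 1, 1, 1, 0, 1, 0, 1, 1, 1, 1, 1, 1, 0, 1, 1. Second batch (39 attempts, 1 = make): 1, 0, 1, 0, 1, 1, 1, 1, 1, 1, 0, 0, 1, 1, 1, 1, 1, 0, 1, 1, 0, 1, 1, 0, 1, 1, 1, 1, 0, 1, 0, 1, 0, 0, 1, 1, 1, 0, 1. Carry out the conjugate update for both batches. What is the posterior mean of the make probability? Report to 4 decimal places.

The Beta prior is conjugate to a Binomial/Bernoulli likelihood; the update adds successes to α and failures to β.
After batch 1: Beta(11.0+20, 7.2+9) = Beta(31.0, 16.2).
After batch 2: Beta(31.0+27, 16.2+12) = Beta(58.0, 28.2).
Posterior mean = α/(α+β) = 58.0/86.2 = 0.6729.

0.6729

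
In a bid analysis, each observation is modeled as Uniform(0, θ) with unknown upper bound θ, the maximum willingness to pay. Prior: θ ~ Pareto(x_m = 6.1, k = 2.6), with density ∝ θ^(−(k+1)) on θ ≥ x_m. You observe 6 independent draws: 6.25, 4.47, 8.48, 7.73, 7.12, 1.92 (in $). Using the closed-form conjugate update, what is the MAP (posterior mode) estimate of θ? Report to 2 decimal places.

A Pareto(scale x_m, shape k) prior on the upper bound θ of Uniform(0, θ) is conjugate: posterior is Pareto(max(x_m, max xᵢ), k + n).
Sample maximum = 8.48; prior scale x_m = 6.1 → posterior scale = max = 8.48.
Posterior shape = 2.6 + 6 = 8.6.
The Pareto density is decreasing on [x_m, ∞), so the mode is x_m = 8.48.

8.48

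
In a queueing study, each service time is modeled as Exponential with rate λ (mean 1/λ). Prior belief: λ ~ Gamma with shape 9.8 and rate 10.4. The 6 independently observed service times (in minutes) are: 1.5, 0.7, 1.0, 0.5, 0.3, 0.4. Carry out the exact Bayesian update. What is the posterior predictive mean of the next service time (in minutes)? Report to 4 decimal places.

With a Gamma(shape α, rate β) prior on the exponential rate λ, the posterior after n observations with total T = Σxᵢ is Gamma(α+n, β+T).
Sum of observations T = 4.4 minutes; n = 6.
Posterior: Gamma(9.8+6, 10.4+4.4) = Gamma(15.8, 14.8).
The predictive distribution for the next observation is Lomax; its mean is β/(α−1) = 14.8/14.8 = 1.0000.

1.0000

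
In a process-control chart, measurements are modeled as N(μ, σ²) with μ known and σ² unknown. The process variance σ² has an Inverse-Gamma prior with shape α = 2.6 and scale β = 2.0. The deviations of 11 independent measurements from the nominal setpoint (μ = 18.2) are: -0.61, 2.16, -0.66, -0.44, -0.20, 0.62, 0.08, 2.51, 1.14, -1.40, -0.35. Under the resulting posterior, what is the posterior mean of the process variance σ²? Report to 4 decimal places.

With known mean μ and an Inverse-Gamma(α, β) prior on σ², the Normal likelihood is conjugate: posterior is Inv-Gamma(α + n/2, β + Σ(xᵢ−μ)²/2).
Σ(xᵢ−μ)² = (-0.61)² + (2.16)² + (-0.66)² + (-0.44)² + (-0.20)² + (0.62)² + (0.08)² + (2.51)² + (1.14)² + (-1.40)² + (-0.35)² = 15.7799.
Posterior: Inv-Gamma(2.6 + 11/2, 2.0 + 15.7799/2) = Inv-Gamma(8.10, 9.88995).
E[σ²|data] = β/(α−1) = 9.88995/7.10 = 1.3930.

1.3930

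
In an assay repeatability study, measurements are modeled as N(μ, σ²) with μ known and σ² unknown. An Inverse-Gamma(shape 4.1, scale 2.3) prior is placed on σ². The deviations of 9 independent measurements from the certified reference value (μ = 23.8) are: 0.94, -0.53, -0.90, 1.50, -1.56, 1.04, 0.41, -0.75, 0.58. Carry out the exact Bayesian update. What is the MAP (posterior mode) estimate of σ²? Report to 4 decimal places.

With known mean μ and an Inverse-Gamma(α, β) prior on σ², the Normal likelihood is conjugate: posterior is Inv-Gamma(α + n/2, β + Σ(xᵢ−μ)²/2).
Σ(xᵢ−μ)² = (0.94)² + (-0.53)² + (-0.90)² + (1.50)² + (-1.56)² + (1.04)² + (0.41)² + (-0.75)² + (0.58)² = 8.8067.
Posterior: Inv-Gamma(4.1 + 9/2, 2.3 + 8.8067/2) = Inv-Gamma(8.60, 6.70335).
Mode = β/(α+1) = 6.70335/9.60 = 0.6983.

0.6983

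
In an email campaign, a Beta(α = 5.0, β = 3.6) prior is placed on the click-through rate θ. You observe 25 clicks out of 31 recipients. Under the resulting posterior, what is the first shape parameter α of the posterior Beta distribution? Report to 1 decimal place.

30.0

The Beta prior is conjugate to a Binomial/Bernoulli likelihood; the update adds successes to α and failures to β.
Posterior: Beta(α+k, β+n−k) = Beta(5.0+25, 3.6+6) = Beta(30.0, 9.6).
Posterior α = 30.0.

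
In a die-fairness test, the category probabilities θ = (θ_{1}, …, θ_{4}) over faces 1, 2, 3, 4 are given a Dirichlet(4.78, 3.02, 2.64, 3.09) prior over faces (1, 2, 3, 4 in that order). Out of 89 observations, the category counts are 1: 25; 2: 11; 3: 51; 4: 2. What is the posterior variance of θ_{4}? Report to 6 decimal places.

0.000456

The Dirichlet prior is conjugate to the Multinomial likelihood: each posterior αⱼ = prior αⱼ + observed count nⱼ.
Posterior concentration: (29.78, 14.02, 53.64, 5.09), total = 102.53.
Var[θ_j] = α_j(Σα−α_j)/((Σα)²(Σα+1)) = 5.09·97.44/(102.53²·103.53) = 0.000456.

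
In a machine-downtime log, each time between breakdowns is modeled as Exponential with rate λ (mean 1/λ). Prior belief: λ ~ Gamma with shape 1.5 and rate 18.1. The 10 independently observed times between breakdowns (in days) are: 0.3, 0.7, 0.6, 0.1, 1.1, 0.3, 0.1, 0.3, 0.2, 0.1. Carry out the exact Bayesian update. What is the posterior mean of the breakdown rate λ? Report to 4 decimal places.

With a Gamma(shape α, rate β) prior on the exponential rate λ, the posterior after n observations with total T = Σxᵢ is Gamma(α+n, β+T).
Sum of observations T = 3.8 days; n = 10.
Posterior: Gamma(1.5+10, 18.1+3.8) = Gamma(11.5, 21.9).
Posterior mean of λ = α/β = 11.5/21.9 = 0.5251.

0.5251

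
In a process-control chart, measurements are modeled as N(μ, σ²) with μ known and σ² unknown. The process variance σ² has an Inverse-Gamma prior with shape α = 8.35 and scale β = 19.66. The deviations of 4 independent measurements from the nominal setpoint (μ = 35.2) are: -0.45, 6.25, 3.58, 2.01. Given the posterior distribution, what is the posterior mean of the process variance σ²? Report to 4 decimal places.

With known mean μ and an Inverse-Gamma(α, β) prior on σ², the Normal likelihood is conjugate: posterior is Inv-Gamma(α + n/2, β + Σ(xᵢ−μ)²/2).
Σ(xᵢ−μ)² = (-0.45)² + (6.25)² + (3.58)² + (2.01)² = 56.1215.
Posterior: Inv-Gamma(8.35 + 4/2, 19.66 + 56.1215/2) = Inv-Gamma(10.35, 47.72075).
E[σ²|data] = β/(α−1) = 47.72075/9.35 = 5.1038.

5.1038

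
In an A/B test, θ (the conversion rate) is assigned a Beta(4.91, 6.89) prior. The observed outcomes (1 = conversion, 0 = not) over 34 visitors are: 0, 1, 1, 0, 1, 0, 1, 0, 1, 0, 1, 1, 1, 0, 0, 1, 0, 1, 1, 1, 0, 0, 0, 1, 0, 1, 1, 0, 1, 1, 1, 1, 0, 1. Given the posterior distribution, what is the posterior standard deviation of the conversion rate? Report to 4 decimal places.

The Beta prior is conjugate to a Binomial/Bernoulli likelihood; the update adds successes to α and failures to β.
Posterior: Beta(α+k, β+n−k) = Beta(4.91+20, 6.89+14) = Beta(24.91, 20.89).
Var = αβ/((α+β)²(α+β+1)) = 24.91·20.89/(45.80²·46.80) = 0.00530073; SD = √0.00530073 = 0.0728.

0.0728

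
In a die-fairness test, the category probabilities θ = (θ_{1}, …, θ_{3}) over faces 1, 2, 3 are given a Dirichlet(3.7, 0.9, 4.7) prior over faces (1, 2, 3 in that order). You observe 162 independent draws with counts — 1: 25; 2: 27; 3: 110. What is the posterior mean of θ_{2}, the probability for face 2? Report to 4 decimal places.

0.1629

The Dirichlet prior is conjugate to the Multinomial likelihood: each posterior αⱼ = prior αⱼ + observed count nⱼ.
Posterior concentration: (28.7, 27.9, 114.7), total = 171.3.
E[θ_{2}|data] = α_{2}/Σα = 27.9/171.3 = 0.1629.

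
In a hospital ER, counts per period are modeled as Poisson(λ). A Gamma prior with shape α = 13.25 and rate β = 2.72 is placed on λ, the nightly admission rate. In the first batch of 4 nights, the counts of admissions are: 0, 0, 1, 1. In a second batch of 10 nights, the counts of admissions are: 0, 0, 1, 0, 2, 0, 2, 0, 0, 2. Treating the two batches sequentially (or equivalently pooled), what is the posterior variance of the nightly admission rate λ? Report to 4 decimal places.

0.0796

With a Gamma(shape α, rate β) prior, the Poisson likelihood is conjugate: the posterior is Gamma(α + ΣXᵢ, β + n).
Batch 1: sum of counts S = 2 over n = 4 nights.
After batch 1: Gamma(α+S, β+n) = Gamma(13.25+2, 2.72+4) = Gamma(15.25, 6.72).
Batch 2: sum of counts S = 7 over n = 10 nights.
After batch 2: Gamma(α+S, β+n) = Gamma(15.25+7, 6.72+10) = Gamma(22.25, 16.72).
Var = α/β² = 22.25/16.72² = 0.0796.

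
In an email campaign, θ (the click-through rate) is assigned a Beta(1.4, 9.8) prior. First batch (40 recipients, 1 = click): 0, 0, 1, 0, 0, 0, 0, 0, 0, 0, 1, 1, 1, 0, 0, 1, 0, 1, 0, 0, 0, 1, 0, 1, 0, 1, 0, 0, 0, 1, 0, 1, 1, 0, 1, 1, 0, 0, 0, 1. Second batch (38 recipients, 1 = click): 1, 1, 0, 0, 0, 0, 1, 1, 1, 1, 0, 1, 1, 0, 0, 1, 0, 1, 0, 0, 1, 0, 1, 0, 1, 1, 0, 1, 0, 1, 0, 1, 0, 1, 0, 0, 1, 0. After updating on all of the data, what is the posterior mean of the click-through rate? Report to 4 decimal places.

The Beta prior is conjugate to a Binomial/Bernoulli likelihood; the update adds successes to α and failures to β.
After batch 1: Beta(1.4+15, 9.8+25) = Beta(16.4, 34.8).
After batch 2: Beta(16.4+19, 34.8+19) = Beta(35.4, 53.8).
Posterior mean = α/(α+β) = 35.4/89.2 = 0.3969.

0.3969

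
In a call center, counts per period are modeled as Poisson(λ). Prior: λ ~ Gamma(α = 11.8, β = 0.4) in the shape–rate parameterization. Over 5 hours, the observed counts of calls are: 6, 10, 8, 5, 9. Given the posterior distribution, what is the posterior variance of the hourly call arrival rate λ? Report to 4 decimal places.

1.7078

With a Gamma(shape α, rate β) prior, the Poisson likelihood is conjugate: the posterior is Gamma(α + ΣXᵢ, β + n).
Sum of counts S = 38 over n = 5 hours.
Posterior: Gamma(α+S, β+n) = Gamma(11.8+38, 0.4+5) = Gamma(49.8, 5.4).
Var = α/β² = 49.8/5.4² = 1.7078.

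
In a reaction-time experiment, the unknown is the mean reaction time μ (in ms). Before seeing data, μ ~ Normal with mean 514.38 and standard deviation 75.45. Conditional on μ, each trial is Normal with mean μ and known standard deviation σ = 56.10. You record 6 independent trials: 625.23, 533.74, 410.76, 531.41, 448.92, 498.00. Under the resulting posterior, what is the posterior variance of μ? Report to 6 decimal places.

480.281106

For Normal data with known variance σ², a Normal(μ₀, σ₀²) prior on μ is conjugate. Posterior precision = 1/σ₀² + n/σ²; posterior mean is the precision-weighted average of μ₀ and x̄.
σ₀² = 75.45² = 5692.7025, σ² = 56.10² = 3147.21; σ² + n·σ₀² = 3147.21 + 6·5692.7025 = 37303.425.
Posterior precision = 1/σ₀² + n/σ² = 1/5692.7025 + 6/3147.21 = (σ² + n·σ₀²)/(σ₀²σ²) = 37303.425/(5692.7025·3147.21); posterior variance σₙ² = σ₀²σ²/(σ² + n·σ₀²) = 5692.7025·3147.21/37303.425 = 480.281106.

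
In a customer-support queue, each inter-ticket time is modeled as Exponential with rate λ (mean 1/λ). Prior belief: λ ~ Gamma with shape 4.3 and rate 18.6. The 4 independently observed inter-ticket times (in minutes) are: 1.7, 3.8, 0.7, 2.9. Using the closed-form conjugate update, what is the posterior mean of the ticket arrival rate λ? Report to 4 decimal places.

With a Gamma(shape α, rate β) prior on the exponential rate λ, the posterior after n observations with total T = Σxᵢ is Gamma(α+n, β+T).
Sum of observations T = 9.1 minutes; n = 4.
Posterior: Gamma(4.3+4, 18.6+9.1) = Gamma(8.3, 27.7).
Posterior mean of λ = α/β = 8.3/27.7 = 0.2996.

0.2996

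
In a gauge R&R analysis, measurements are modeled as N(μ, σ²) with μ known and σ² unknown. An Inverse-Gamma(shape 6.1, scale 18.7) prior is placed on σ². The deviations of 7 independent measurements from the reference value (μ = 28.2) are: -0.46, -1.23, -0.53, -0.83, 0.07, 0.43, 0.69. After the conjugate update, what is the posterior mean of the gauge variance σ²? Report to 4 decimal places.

2.3698

With known mean μ and an Inverse-Gamma(α, β) prior on σ², the Normal likelihood is conjugate: posterior is Inv-Gamma(α + n/2, β + Σ(xᵢ−μ)²/2).
Σ(xᵢ−μ)² = (-0.46)² + (-1.23)² + (-0.53)² + (-0.83)² + (0.07)² + (0.43)² + (0.69)² = 3.3602.
Posterior: Inv-Gamma(6.1 + 7/2, 18.7 + 3.3602/2) = Inv-Gamma(9.60, 20.38010).
E[σ²|data] = β/(α−1) = 20.38010/8.60 = 2.3698.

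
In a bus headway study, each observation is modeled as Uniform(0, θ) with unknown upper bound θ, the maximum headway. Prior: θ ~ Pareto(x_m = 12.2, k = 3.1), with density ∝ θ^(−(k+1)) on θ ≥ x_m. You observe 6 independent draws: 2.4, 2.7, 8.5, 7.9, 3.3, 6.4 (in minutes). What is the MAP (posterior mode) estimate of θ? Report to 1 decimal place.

12.2

A Pareto(scale x_m, shape k) prior on the upper bound θ of Uniform(0, θ) is conjugate: posterior is Pareto(max(x_m, max xᵢ), k + n).
Sample maximum = 8.5; prior scale x_m = 12.2 → posterior scale = max = 12.2.
Posterior shape = 3.1 + 6 = 9.1.
The Pareto density is decreasing on [x_m, ∞), so the mode is x_m = 12.2.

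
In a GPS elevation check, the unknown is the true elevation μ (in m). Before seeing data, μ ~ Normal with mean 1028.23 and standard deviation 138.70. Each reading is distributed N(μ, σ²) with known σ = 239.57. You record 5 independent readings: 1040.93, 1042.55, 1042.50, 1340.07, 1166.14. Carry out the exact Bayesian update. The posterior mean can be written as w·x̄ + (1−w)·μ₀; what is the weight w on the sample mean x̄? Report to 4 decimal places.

For Normal data with known variance σ², a Normal(μ₀, σ₀²) prior on μ is conjugate. Posterior precision = 1/σ₀² + n/σ²; posterior mean is the precision-weighted average of μ₀ and x̄.
σ₀² = 138.70² = 19237.69, σ² = 239.57² = 57393.7849. Prior precision 1/σ₀² = 1/19237.69; data precision n/σ² = 5/57393.7849.
w = (n/σ²)/(1/σ₀² + n/σ²) = n·σ₀²/(σ² + n·σ₀²) = 5·19237.69/(57393.7849 + 5·19237.69) = 96188.45/153582.2349 = 0.6263.

0.6263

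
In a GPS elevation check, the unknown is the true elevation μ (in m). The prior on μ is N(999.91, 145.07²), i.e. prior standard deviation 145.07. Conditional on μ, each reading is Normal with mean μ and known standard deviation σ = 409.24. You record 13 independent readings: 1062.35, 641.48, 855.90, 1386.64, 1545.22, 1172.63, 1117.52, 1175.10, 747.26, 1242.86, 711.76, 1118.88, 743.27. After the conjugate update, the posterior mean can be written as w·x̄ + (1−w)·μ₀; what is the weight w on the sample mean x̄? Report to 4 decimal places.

0.6203

For Normal data with known variance σ², a Normal(μ₀, σ₀²) prior on μ is conjugate. Posterior precision = 1/σ₀² + n/σ²; posterior mean is the precision-weighted average of μ₀ and x̄.
σ₀² = 145.07² = 21045.3049, σ² = 409.24² = 167477.3776. Prior precision 1/σ₀² = 1/21045.3049; data precision n/σ² = 13/167477.3776.
w = (n/σ²)/(1/σ₀² + n/σ²) = n·σ₀²/(σ² + n·σ₀²) = 13·21045.3049/(167477.3776 + 13·21045.3049) = 273588.9637/441066.3413 = 0.6203.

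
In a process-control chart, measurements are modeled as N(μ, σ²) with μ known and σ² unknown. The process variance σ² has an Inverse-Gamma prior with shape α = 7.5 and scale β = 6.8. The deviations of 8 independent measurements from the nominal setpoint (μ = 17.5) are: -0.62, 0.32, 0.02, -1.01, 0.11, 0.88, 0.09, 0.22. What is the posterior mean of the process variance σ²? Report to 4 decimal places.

0.7595

With known mean μ and an Inverse-Gamma(α, β) prior on σ², the Normal likelihood is conjugate: posterior is Inv-Gamma(α + n/2, β + Σ(xᵢ−μ)²/2).
Σ(xᵢ−μ)² = (-0.62)² + (0.32)² + (0.02)² + (-1.01)² + (0.11)² + (0.88)² + (0.09)² + (0.22)² = 2.3503.
Posterior: Inv-Gamma(7.5 + 8/2, 6.8 + 2.3503/2) = Inv-Gamma(11.50, 7.97515).
E[σ²|data] = β/(α−1) = 7.97515/10.50 = 0.7595.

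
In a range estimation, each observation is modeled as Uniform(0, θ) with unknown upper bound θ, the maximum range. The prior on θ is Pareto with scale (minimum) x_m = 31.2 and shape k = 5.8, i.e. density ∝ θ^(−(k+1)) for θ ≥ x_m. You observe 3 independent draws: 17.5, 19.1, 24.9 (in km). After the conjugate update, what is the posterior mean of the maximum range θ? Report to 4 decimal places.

35.2000

A Pareto(scale x_m, shape k) prior on the upper bound θ of Uniform(0, θ) is conjugate: posterior is Pareto(max(x_m, max xᵢ), k + n).
Sample maximum = 24.9; prior scale x_m = 31.2 → posterior scale = max = 31.2.
Posterior shape = 5.8 + 3 = 8.8.
E[θ|data] = k·x_m/(k−1) = 8.8·31.2/7.8 = 35.2000.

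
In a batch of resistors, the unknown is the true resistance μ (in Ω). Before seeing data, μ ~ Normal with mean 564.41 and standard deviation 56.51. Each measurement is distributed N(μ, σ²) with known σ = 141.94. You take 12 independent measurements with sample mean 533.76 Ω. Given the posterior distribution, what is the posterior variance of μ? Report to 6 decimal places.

1100.387144

For Normal data with known variance σ², a Normal(μ₀, σ₀²) prior on μ is conjugate. Posterior precision = 1/σ₀² + n/σ²; posterior mean is the precision-weighted average of μ₀ and x̄.
σ₀² = 56.51² = 3193.3801, σ² = 141.94² = 20146.9636; σ² + n·σ₀² = 20146.9636 + 12·3193.3801 = 58467.5248.
Posterior precision = 1/σ₀² + n/σ² = 1/3193.3801 + 12/20146.9636 = (σ² + n·σ₀²)/(σ₀²σ²) = 58467.5248/(3193.3801·20146.9636); posterior variance σₙ² = σ₀²σ²/(σ² + n·σ₀²) = 3193.3801·20146.9636/58467.5248 = 1100.387144.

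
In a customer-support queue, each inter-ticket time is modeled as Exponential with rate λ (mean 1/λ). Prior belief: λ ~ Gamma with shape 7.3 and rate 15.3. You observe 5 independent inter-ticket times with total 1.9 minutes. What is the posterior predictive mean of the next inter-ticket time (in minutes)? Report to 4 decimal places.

1.5221

With a Gamma(shape α, rate β) prior on the exponential rate λ, the posterior after n observations with total T = Σxᵢ is Gamma(α+n, β+T).
Posterior: Gamma(7.3+5, 15.3+1.9) = Gamma(12.3, 17.2).
The predictive distribution for the next observation is Lomax; its mean is β/(α−1) = 17.2/11.3 = 1.5221.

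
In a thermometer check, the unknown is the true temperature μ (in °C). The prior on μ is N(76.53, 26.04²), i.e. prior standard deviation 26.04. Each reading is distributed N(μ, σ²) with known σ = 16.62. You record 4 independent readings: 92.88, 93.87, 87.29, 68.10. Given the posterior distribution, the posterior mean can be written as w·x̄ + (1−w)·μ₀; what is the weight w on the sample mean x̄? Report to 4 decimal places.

For Normal data with known variance σ², a Normal(μ₀, σ₀²) prior on μ is conjugate. Posterior precision = 1/σ₀² + n/σ²; posterior mean is the precision-weighted average of μ₀ and x̄.
σ₀² = 26.04² = 678.0816, σ² = 16.62² = 276.2244. Prior precision 1/σ₀² = 1/678.0816; data precision n/σ² = 4/276.2244.
w = (n/σ²)/(1/σ₀² + n/σ²) = n·σ₀²/(σ² + n·σ₀²) = 4·678.0816/(276.2244 + 4·678.0816) = 2712.3264/2988.5508 = 0.9076.

0.9076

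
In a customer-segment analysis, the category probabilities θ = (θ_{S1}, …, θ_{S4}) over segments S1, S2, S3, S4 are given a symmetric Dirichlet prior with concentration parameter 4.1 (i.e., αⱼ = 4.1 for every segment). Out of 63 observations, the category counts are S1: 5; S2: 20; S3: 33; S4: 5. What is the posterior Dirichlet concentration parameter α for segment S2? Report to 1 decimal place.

The Dirichlet prior is conjugate to the Multinomial likelihood: each posterior αⱼ = prior αⱼ + observed count nⱼ.
Posterior concentration: (9.1, 24.1, 37.1, 9.1), total = 79.4.
α_{S2} = 4.1 + 20 = 24.1.

24.1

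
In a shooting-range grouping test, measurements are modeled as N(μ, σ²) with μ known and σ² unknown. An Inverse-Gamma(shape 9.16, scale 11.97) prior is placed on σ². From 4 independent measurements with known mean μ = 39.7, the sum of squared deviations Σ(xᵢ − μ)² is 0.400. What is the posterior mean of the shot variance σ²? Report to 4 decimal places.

With known mean μ and an Inverse-Gamma(α, β) prior on σ², the Normal likelihood is conjugate: posterior is Inv-Gamma(α + n/2, β + Σ(xᵢ−μ)²/2).
Posterior: Inv-Gamma(9.16 + 4/2, 11.97 + 0.400/2) = Inv-Gamma(11.16, 12.1700).
E[σ²|data] = β/(α−1) = 12.1700/10.16 = 1.1978.

1.1978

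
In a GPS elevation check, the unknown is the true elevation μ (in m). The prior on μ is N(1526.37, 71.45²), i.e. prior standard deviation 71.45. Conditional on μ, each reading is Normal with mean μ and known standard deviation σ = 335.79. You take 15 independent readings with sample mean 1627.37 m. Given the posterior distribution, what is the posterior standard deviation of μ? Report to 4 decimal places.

For Normal data with known variance σ², a Normal(μ₀, σ₀²) prior on μ is conjugate. Posterior precision = 1/σ₀² + n/σ²; posterior mean is the precision-weighted average of μ₀ and x̄.
σ₀² = 71.45² = 5105.1025, σ² = 335.79² = 112754.9241; σ² + n·σ₀² = 112754.9241 + 15·5105.1025 = 189331.4616.
Posterior precision = 1/σ₀² + n/σ² = 1/5105.1025 + 15/112754.9241 = (σ² + n·σ₀²)/(σ₀²σ²) = 189331.4616/(5105.1025·112754.9241); posterior variance σₙ² = σ₀²σ²/(σ² + n·σ₀²) = 5105.1025·112754.9241/189331.4616 = 3040.305293.
Posterior SD = √σₙ² = √(5105.1025·112754.9241/189331.4616) = 55.1390.

55.1390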